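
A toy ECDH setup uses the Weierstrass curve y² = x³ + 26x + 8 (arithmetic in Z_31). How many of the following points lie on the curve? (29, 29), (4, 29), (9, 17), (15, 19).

1

(29, 29): 29² ≡ 4, rhs ≡ 10 → off.
(4, 29): 29² ≡ 4, rhs ≡ 21 → off.
(9, 17): 17² ≡ 10, rhs ≡ 10 → on.
(15, 19): 19² ≡ 20, rhs ≡ 22 → off.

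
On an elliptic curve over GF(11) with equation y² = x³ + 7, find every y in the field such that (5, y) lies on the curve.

x³ + 0x + 7 = 132 ≡ 0 (mod 11).
Only y = 0 satisfies y² ≡ 0.

0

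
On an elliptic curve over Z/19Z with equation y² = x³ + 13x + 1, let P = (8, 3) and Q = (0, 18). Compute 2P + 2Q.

First 2P:
Repeated addition: build up to 2P.
2P: tangent at (8, 3): λ = (3·8² + 13)/(2·3) ≡ 15/6. 6⁻¹ ≡ 16 (mod 19) since 6·16 = 96 ≡ 1, so λ ≡ 15·16 ≡ 12.
  x = λ² - 8 - 8 = 144 - 16 ≡ 14; y = λ·(8 - 14) - 3 ≡ 1. → (14, 1)
2P = (14, 1).
Next 2Q:
Repeated addition: build up to 2Q.
2Q: tangent at (0, 18): λ = (3·0² + 13)/(2·18) ≡ 13/17. 17⁻¹ ≡ 9 (mod 19) since 17·9 = 153 ≡ 1, so λ ≡ 13·9 ≡ 3.
  x = λ² - 0 - 0 = 9 - 0 ≡ 9; y = λ·(0 - 9) - 18 ≡ 12. → (9, 12)
2Q = (9, 12).
Finally 2P + 2Q:
(14, 1) + (9, 12). λ = (12 - 1)/(9 - 14) ≡ 11/14 mod 19. 14⁻¹ ≡ 15 (mod 19), so λ ≡ 13.
  x = λ² - 14 - 9 = 169 - 23 ≡ 13; y = λ·(14 - 13) - 1 ≡ 12. → (13, 12)

(13, 12)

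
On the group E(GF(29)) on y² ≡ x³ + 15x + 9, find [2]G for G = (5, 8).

tangent at (5, 8): λ = (3·5² + 15)/(2·8) ≡ 3/16. 16⁻¹ ≡ 20 (mod 29) since 16·20 = 320 ≡ 1, so λ ≡ 3·20 ≡ 2.
  x = λ² - 5 - 5 = 4 - 10 ≡ 23; y = λ·(5 - 23) - 8 ≡ 14. → (23, 14)

(23, 14)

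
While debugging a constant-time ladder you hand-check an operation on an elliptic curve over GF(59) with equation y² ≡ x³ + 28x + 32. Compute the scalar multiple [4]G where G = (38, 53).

Double-and-add on 4 = (100)₂. Start with G = (38, 53) for the leading 1-bit.
double: tangent at (38, 53): λ = (3·38² + 28)/(2·53) ≡ 53/47. 47⁻¹ ≡ 54 (mod 59), so λ ≡ 53·54 ≡ 30.
  x = λ² - 38 - 38 = 900 - 76 ≡ 57; y = λ·(38 - 57) - 53 ≡ 26. → (57, 26)
double: tangent at (57, 26): λ = (3·57² + 28)/(2·26) ≡ 40/52. 52⁻¹ ≡ 42 (mod 59) since 52·42 = 2184 ≡ 1, so λ ≡ 40·42 ≡ 28.
  x = λ² - 57 - 57 = 784 - 114 ≡ 21; y = λ·(57 - 21) - 26 ≡ 38. → (21, 38)

(21, 38)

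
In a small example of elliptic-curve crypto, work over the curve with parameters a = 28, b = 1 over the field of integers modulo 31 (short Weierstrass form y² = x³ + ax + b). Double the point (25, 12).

tangent at (25, 12): λ = (3·25² + 28)/(2·12) ≡ 12/24. 24⁻¹ ≡ 22 (mod 31) since 24·22 = 528 ≡ 1, so λ ≡ 12·22 ≡ 16.
  x = λ² - 25 - 25 = 256 - 50 ≡ 20; y = λ·(25 - 20) - 12 ≡ 6. → (20, 6)

(20, 6)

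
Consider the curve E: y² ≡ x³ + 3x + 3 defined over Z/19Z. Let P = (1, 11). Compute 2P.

(2, 6)

tangent at (1, 11): λ = (3·1² + 3)/(2·11) ≡ 6/3. 3⁻¹ ≡ 13 (mod 19), so λ ≡ 6·13 ≡ 2.
  x = λ² - 1 - 1 = 4 - 2 ≡ 2; y = λ·(1 - 2) - 11 ≡ 6. → (2, 6)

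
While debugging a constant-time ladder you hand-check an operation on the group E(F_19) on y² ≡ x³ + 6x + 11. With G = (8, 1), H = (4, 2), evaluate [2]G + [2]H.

First 2G:
Repeated addition: build up to 2G.
2G: tangent at (8, 1): λ = (3·8² + 6)/(2·1) ≡ 8/2. 2⁻¹ ≡ 10 (mod 19), so λ ≡ 8·10 ≡ 4.
  x = λ² - 8 - 8 = 16 - 16 ≡ 0; y = λ·(8 - 0) - 1 ≡ 12. → (0, 12)
2G = (0, 12).
Next 2H:
Repeated addition: build up to 2H.
2H: tangent at (4, 2): λ = (3·4² + 6)/(2·2) ≡ 16/4. 4⁻¹ ≡ 5 (mod 19), so λ ≡ 16·5 ≡ 4.
  x = λ² - 4 - 4 = 16 - 8 ≡ 8; y = λ·(4 - 8) - 2 ≡ 1. → (8, 1)
2H = (8, 1).
Finally 2G + 2H:
(0, 12) + (8, 1). λ = (1 - 12)/(8 - 0) ≡ 8/8 mod 19. 8⁻¹ ≡ 12 (mod 19), so λ ≡ 1.
  x = λ² - 0 - 8 = 1 - 8 ≡ 12; y = λ·(0 - 12) - 12 ≡ 14. → (12, 14)

(12, 14)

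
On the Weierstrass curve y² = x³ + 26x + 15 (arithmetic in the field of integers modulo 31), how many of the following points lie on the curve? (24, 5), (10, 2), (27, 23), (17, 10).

3

(24, 5): 5² ≡ 25, rhs ≡ 17 → off.
(10, 2): 2² ≡ 4, rhs ≡ 4 → on.
(27, 23): 23² ≡ 2, rhs ≡ 2 → on.
(17, 10): 10² ≡ 7, rhs ≡ 7 → on.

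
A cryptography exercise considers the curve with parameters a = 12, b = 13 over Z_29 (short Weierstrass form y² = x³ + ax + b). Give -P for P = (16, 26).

-(16, 26) = (16, -26 mod 29) = (16, 3).

(16, 3)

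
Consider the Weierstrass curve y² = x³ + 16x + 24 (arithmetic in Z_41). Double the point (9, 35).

(33, 32)

tangent at (9, 35): λ = (3·9² + 16)/(2·35) ≡ 13/29. 29⁻¹ ≡ 17 (mod 41), so λ ≡ 13·17 ≡ 16.
  x = λ² - 9 - 9 = 256 - 18 ≡ 33; y = λ·(9 - 33) - 35 ≡ 32. → (33, 32)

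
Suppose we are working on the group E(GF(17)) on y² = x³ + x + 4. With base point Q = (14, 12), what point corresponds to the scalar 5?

(0, 15)

Double-and-add on 5 = (101)₂. Start with Q = (14, 12) for the leading 1-bit.
double: tangent at (14, 12): λ = (3·14² + 1)/(2·12) ≡ 11/7. 7⁻¹ ≡ 5 (mod 17), so λ ≡ 11·5 ≡ 4.
  x = λ² - 14 - 14 = 16 - 28 ≡ 5; y = λ·(14 - 5) - 12 ≡ 7. → (5, 7)
double: tangent at (5, 7): λ = (3·5² + 1)/(2·7) ≡ 8/14. 14⁻¹ ≡ 11 (mod 17) since 14·11 = 154 ≡ 1, so λ ≡ 8·11 ≡ 3.
  x = λ² - 5 - 5 = 9 - 10 ≡ 16; y = λ·(5 - 16) - 7 ≡ 11. → (16, 11)
add Q: (16, 11) + (14, 12). λ = (12 - 11)/(14 - 16) ≡ 1/15 mod 17. 15⁻¹ ≡ 8 (mod 17) since 15·8 = 120 ≡ 1, so λ ≡ 8.
  x = λ² - 16 - 14 = 64 - 30 ≡ 0; y = λ·(16 - 0) - 11 ≡ 15. → (0, 15)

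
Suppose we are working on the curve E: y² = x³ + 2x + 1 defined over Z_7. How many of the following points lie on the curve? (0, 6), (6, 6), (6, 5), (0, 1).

(0, 6): 6² ≡ 1, rhs ≡ 1 → on.
(6, 6): 6² ≡ 1, rhs ≡ 5 → off.
(6, 5): 5² ≡ 4, rhs ≡ 5 → off.
(0, 1): 1² ≡ 1, rhs ≡ 1 → on.

2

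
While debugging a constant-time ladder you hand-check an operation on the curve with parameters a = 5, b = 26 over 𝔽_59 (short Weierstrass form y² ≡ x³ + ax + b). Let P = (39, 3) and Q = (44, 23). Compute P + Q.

(39, 3) + (44, 23). λ = (23 - 3)/(44 - 39) ≡ 20/5 mod 59. 5⁻¹ ≡ 12 (mod 59) since 5·12 = 60 ≡ 1, so λ ≡ 4.
  x = λ² - 39 - 44 = 16 - 83 ≡ 51; y = λ·(39 - 51) - 3 ≡ 8. → (51, 8)

(51, 8)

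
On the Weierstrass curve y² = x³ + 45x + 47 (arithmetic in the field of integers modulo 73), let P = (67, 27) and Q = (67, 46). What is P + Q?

O

The two points share x = 67 and their y-coordinates satisfy 27 + 46 ≡ 0 (mod 73), so they are inverses. Their sum is O.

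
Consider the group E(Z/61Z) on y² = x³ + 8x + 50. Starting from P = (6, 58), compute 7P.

(20, 6)

Double-and-add on 7 = (111)₂. Start with P = (6, 58) for the leading 1-bit.
double: tangent at (6, 58): λ = (3·6² + 8)/(2·58) ≡ 55/55. 55⁻¹ ≡ 10 (mod 61), so λ ≡ 55·10 ≡ 1.
  x = λ² - 6 - 6 = 1 - 12 ≡ 50; y = λ·(6 - 50) - 58 ≡ 20. → (50, 20)
add P: (50, 20) + (6, 58). λ = (58 - 20)/(6 - 50) ≡ 38/17 mod 61. 17⁻¹ ≡ 18 (mod 61) since 17·18 = 306 ≡ 1, so λ ≡ 13.
  x = λ² - 50 - 6 = 169 - 56 ≡ 52; y = λ·(50 - 52) - 20 ≡ 15. → (52, 15)
double: tangent at (52, 15): λ = (3·52² + 8)/(2·15) ≡ 7/30. 30⁻¹ ≡ 59 (mod 61) since 30·59 = 1770 ≡ 1, so λ ≡ 7·59 ≡ 47.
  x = λ² - 52 - 52 = 2209 - 104 ≡ 31; y = λ·(52 - 31) - 15 ≡ 57. → (31, 57)
add P: (31, 57) + (6, 58). λ = (58 - 57)/(6 - 31) ≡ 1/36 mod 61. 36⁻¹ ≡ 39 (mod 61), so λ ≡ 39.
  x = λ² - 31 - 6 = 1521 - 37 ≡ 20; y = λ·(31 - 20) - 57 ≡ 6. → (20, 6)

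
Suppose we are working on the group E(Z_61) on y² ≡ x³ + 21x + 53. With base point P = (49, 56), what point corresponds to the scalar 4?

Double-and-add on 4 = (100)₂. Start with P = (49, 56) for the leading 1-bit.
double: tangent at (49, 56): λ = (3·49² + 21)/(2·56) ≡ 26/51. 51⁻¹ ≡ 6 (mod 61), so λ ≡ 26·6 ≡ 34.
  x = λ² - 49 - 49 = 1156 - 98 ≡ 21; y = λ·(49 - 21) - 56 ≡ 42. → (21, 42)
double: tangent at (21, 42): λ = (3·21² + 21)/(2·42) ≡ 2/23. 23⁻¹ ≡ 8 (mod 61) since 23·8 = 184 ≡ 1, so λ ≡ 2·8 ≡ 16.
  x = λ² - 21 - 21 = 256 - 42 ≡ 31; y = λ·(21 - 31) - 42 ≡ 42. → (31, 42)

(31, 42)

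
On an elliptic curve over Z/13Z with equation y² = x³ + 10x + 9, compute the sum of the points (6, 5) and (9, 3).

(10, 2)

(6, 5) + (9, 3). λ = (3 - 5)/(9 - 6) ≡ 11/3 mod 13. 3⁻¹ ≡ 9 (mod 13) since 3·9 = 27 ≡ 1, so λ ≡ 8.
  x = λ² - 6 - 9 = 64 - 15 ≡ 10; y = λ·(6 - 10) - 5 ≡ 2. → (10, 2)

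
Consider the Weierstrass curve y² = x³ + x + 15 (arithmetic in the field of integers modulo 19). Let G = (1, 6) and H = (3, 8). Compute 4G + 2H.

(4, 8)

First 4G:
Double-and-add on 4 = (100)₂. Start with G = (1, 6) for the leading 1-bit.
double: tangent at (1, 6): λ = (3·1² + 1)/(2·6) ≡ 4/12. 12⁻¹ ≡ 8 (mod 19) since 12·8 = 96 ≡ 1, so λ ≡ 4·8 ≡ 13.
  x = λ² - 1 - 1 = 169 - 2 ≡ 15; y = λ·(1 - 15) - 6 ≡ 2. → (15, 2)
double: tangent at (15, 2): λ = (3·15² + 1)/(2·2) ≡ 11/4. 4⁻¹ ≡ 5 (mod 19), so λ ≡ 11·5 ≡ 17.
  x = λ² - 15 - 15 = 289 - 30 ≡ 12; y = λ·(15 - 12) - 2 ≡ 11. → (12, 11)
4G = (12, 11).
Next 2H:
Repeated addition: build up to 2H.
2H: tangent at (3, 8): λ = (3·3² + 1)/(2·8) ≡ 9/16. 16⁻¹ ≡ 6 (mod 19), so λ ≡ 9·6 ≡ 16.
  x = λ² - 3 - 3 = 256 - 6 ≡ 3; y = λ·(3 - 3) - 8 ≡ 11. → (3, 11)
2H = (3, 11).
Finally 4G + 2H:
(12, 11) + (3, 11). λ = (11 - 11)/(3 - 12) ≡ 0/10 mod 19. 10⁻¹ ≡ 2 (mod 19), so λ ≡ 0.
  x = λ² - 12 - 3 = 0 - 15 ≡ 4; y = λ·(12 - 4) - 11 ≡ 8. → (4, 8)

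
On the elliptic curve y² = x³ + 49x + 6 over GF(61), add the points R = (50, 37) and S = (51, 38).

(50, 37) + (51, 38). λ = (38 - 37)/(51 - 50) ≡ 1/1 mod 61. 1⁻¹ ≡ 1 (mod 61), so λ ≡ 1.
  x = λ² - 50 - 51 = 1 - 101 ≡ 22; y = λ·(50 - 22) - 37 ≡ 52. → (22, 52)

(22, 52)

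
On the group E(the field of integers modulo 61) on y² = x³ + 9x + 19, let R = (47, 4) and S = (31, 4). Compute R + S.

(44, 57)

(47, 4) + (31, 4). λ = (4 - 4)/(31 - 47) ≡ 0/45 mod 61. 45⁻¹ ≡ 19 (mod 61), so λ ≡ 0.
  x = λ² - 47 - 31 = 0 - 78 ≡ 44; y = λ·(47 - 44) - 4 ≡ 57. → (44, 57)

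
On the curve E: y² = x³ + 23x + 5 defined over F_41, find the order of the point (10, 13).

2P: tangent at (10, 13): λ = (3·10² + 23)/(2·13) ≡ 36/26. 26⁻¹ ≡ 30 (mod 41), so λ ≡ 36·30 ≡ 14.
  x = λ² - 10 - 10 = 196 - 20 ≡ 12; y = λ·(10 - 12) - 13 ≡ 0. → (12, 0)
3P: (12, 0) + (10, 13). λ = (13 - 0)/(10 - 12) ≡ 13/39 mod 41. 39⁻¹ ≡ 20 (mod 41), so λ ≡ 14.
  x = λ² - 12 - 10 = 196 - 22 ≡ 10; y = λ·(12 - 10) - 0 ≡ 28. → (10, 28)
4P: (10, 28) + (10, 13): same x and y₁ ≡ -y₂, so the sum is O.
4P = O, so the order is 4.

4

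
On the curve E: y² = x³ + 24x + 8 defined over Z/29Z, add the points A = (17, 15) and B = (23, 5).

(17, 15) + (23, 5). λ = (5 - 15)/(23 - 17) ≡ 19/6 mod 29. 6⁻¹ ≡ 5 (mod 29) since 6·5 = 30 ≡ 1, so λ ≡ 8.
  x = λ² - 17 - 23 = 64 - 40 ≡ 24; y = λ·(17 - 24) - 15 ≡ 16. → (24, 16)

(24, 16)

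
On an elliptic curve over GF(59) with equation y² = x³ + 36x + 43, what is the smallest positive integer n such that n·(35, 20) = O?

4

2P: tangent at (35, 20): λ = (3·35² + 36)/(2·20) ≡ 53/40. 40⁻¹ ≡ 31 (mod 59) since 40·31 = 1240 ≡ 1, so λ ≡ 53·31 ≡ 50.
  x = λ² - 35 - 35 = 2500 - 70 ≡ 11; y = λ·(35 - 11) - 20 ≡ 0. → (11, 0)
3P: (11, 0) + (35, 20). λ = (20 - 0)/(35 - 11) ≡ 20/24 mod 59. 24⁻¹ ≡ 32 (mod 59) since 24·32 = 768 ≡ 1, so λ ≡ 50.
  x = λ² - 11 - 35 = 2500 - 46 ≡ 35; y = λ·(11 - 35) - 0 ≡ 39. → (35, 39)
4P: (35, 39) + (35, 20): same x and y₁ ≡ -y₂, so the sum is O.
4P = O, so the order is 4.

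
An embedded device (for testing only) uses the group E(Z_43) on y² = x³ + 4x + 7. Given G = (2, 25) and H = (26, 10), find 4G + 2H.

First 4G:
Repeated addition: build up to 4G.
2G: tangent at (2, 25): λ = (3·2² + 4)/(2·25) ≡ 16/7. 7⁻¹ ≡ 37 (mod 43), so λ ≡ 16·37 ≡ 33.
  x = λ² - 2 - 2 = 1089 - 4 ≡ 10; y = λ·(2 - 10) - 25 ≡ 12. → (10, 12)
3G: (10, 12) + (2, 25). λ = (25 - 12)/(2 - 10) ≡ 13/35 mod 43. 35⁻¹ ≡ 16 (mod 43) since 35·16 = 560 ≡ 1, so λ ≡ 36.
  x = λ² - 10 - 2 = 1296 - 12 ≡ 37; y = λ·(10 - 37) - 12 ≡ 5. → (37, 5)
4G: (37, 5) + (2, 25). λ = (25 - 5)/(2 - 37) ≡ 20/8 mod 43. 8⁻¹ ≡ 27 (mod 43) since 8·27 = 216 ≡ 1, so λ ≡ 24.
  x = λ² - 37 - 2 = 576 - 39 ≡ 21; y = λ·(37 - 21) - 5 ≡ 35. → (21, 35)
4G = (21, 35).
Next 2H:
Repeated addition: build up to 2H.
2H: tangent at (26, 10): λ = (3·26² + 4)/(2·10) ≡ 11/20. 20⁻¹ ≡ 28 (mod 43), so λ ≡ 11·28 ≡ 7.
  x = λ² - 26 - 26 = 49 - 52 ≡ 40; y = λ·(26 - 40) - 10 ≡ 21. → (40, 21)
2H = (40, 21).
Finally 4G + 2H:
(21, 35) + (40, 21). λ = (21 - 35)/(40 - 21) ≡ 29/19 mod 43. 19⁻¹ ≡ 34 (mod 43), so λ ≡ 40.
  x = λ² - 21 - 40 = 1600 - 61 ≡ 34; y = λ·(21 - 34) - 35 ≡ 4. → (34, 4)

(34, 4)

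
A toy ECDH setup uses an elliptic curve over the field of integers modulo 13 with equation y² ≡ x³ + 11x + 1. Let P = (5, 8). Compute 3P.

(11, 7)

Repeated addition: build up to 3P.
2P: tangent at (5, 8): λ = (3·5² + 11)/(2·8) ≡ 8/3. 3⁻¹ ≡ 9 (mod 13) since 3·9 = 27 ≡ 1, so λ ≡ 8·9 ≡ 7.
  x = λ² - 5 - 5 = 49 - 10 ≡ 0; y = λ·(5 - 0) - 8 ≡ 1. → (0, 1)
3P: (0, 1) + (5, 8). λ = (8 - 1)/(5 - 0) ≡ 7/5 mod 13. 5⁻¹ ≡ 8 (mod 13), so λ ≡ 4.
  x = λ² - 0 - 5 = 16 - 5 ≡ 11; y = λ·(0 - 11) - 1 ≡ 7. → (11, 7)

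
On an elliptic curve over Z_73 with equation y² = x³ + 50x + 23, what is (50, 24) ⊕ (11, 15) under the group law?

(50, 24) + (11, 15). λ = (15 - 24)/(11 - 50) ≡ 64/34 mod 73. 34⁻¹ ≡ 58 (mod 73), so λ ≡ 62.
  x = λ² - 50 - 11 = 3844 - 61 ≡ 60; y = λ·(50 - 60) - 24 ≡ 13. → (60, 13)

(60, 13)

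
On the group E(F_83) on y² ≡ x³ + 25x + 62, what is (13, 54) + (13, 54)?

tangent at (13, 54): λ = (3·13² + 25)/(2·54) ≡ 34/25. 25⁻¹ ≡ 10 (mod 83), so λ ≡ 34·10 ≡ 8.
  x = λ² - 13 - 13 = 64 - 26 ≡ 38; y = λ·(13 - 38) - 54 ≡ 78. → (38, 78)

(38, 78)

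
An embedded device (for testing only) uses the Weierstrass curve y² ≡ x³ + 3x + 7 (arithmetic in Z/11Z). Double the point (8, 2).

tangent at (8, 2): λ = (3·8² + 3)/(2·2) ≡ 8/4. 4⁻¹ ≡ 3 (mod 11), so λ ≡ 8·3 ≡ 2.
  x = λ² - 8 - 8 = 4 - 16 ≡ 10; y = λ·(8 - 10) - 2 ≡ 5. → (10, 5)

(10, 5)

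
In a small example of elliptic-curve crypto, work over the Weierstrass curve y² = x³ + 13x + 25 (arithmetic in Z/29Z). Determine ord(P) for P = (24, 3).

2P: tangent at (24, 3): λ = (3·24² + 13)/(2·3) ≡ 1/6. 6⁻¹ ≡ 5 (mod 29), so λ ≡ 1·5 ≡ 5.
  x = λ² - 24 - 24 = 25 - 48 ≡ 6; y = λ·(24 - 6) - 3 ≡ 0. → (6, 0)
3P: (6, 0) + (24, 3). λ = (3 - 0)/(24 - 6) ≡ 3/18 mod 29. 18⁻¹ ≡ 21 (mod 29), so λ ≡ 5.
  x = λ² - 6 - 24 = 25 - 30 ≡ 24; y = λ·(6 - 24) - 0 ≡ 26. → (24, 26)
4P: (24, 26) + (24, 3): same x and y₁ ≡ -y₂, so the sum is 𝒪.
4P = 𝒪, so the order is 4.

4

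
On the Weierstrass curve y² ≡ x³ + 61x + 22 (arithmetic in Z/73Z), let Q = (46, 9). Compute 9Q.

Repeated addition: build up to 9Q.
2Q: tangent at (46, 9): λ = (3·46² + 61)/(2·9) ≡ 58/18. 18⁻¹ ≡ 69 (mod 73), so λ ≡ 58·69 ≡ 60.
  x = λ² - 46 - 46 = 3600 - 92 ≡ 4; y = λ·(46 - 4) - 9 ≡ 29. → (4, 29)
3Q: (4, 29) + (46, 9). λ = (9 - 29)/(46 - 4) ≡ 53/42 mod 73. 42⁻¹ ≡ 40 (mod 73) since 42·40 = 1680 ≡ 1, so λ ≡ 3.
  x = λ² - 4 - 46 = 9 - 50 ≡ 32; y = λ·(4 - 32) - 29 ≡ 33. → (32, 33)
4Q: (32, 33) + (46, 9). λ = (9 - 33)/(46 - 32) ≡ 49/14 mod 73. 14⁻¹ ≡ 47 (mod 73), so λ ≡ 40.
  x = λ² - 32 - 46 = 1600 - 78 ≡ 62; y = λ·(32 - 62) - 33 ≡ 8. → (62, 8)
5Q: (62, 8) + (46, 9). λ = (9 - 8)/(46 - 62) ≡ 1/57 mod 73. 57⁻¹ ≡ 41 (mod 73) since 57·41 = 2337 ≡ 1, so λ ≡ 41.
  x = λ² - 62 - 46 = 1681 - 108 ≡ 40; y = λ·(62 - 40) - 8 ≡ 18. → (40, 18)
6Q: (40, 18) + (46, 9). λ = (9 - 18)/(46 - 40) ≡ 64/6 mod 73. 6⁻¹ ≡ 61 (mod 73), so λ ≡ 35.
  x = λ² - 40 - 46 = 1225 - 86 ≡ 44; y = λ·(40 - 44) - 18 ≡ 61. → (44, 61)
7Q: (44, 61) + (46, 9). λ = (9 - 61)/(46 - 44) ≡ 21/2 mod 73. 2⁻¹ ≡ 37 (mod 73), so λ ≡ 47.
  x = λ² - 44 - 46 = 2209 - 90 ≡ 2; y = λ·(44 - 2) - 61 ≡ 15. → (2, 15)
8Q: (2, 15) + (46, 9). λ = (9 - 15)/(46 - 2) ≡ 67/44 mod 73. 44⁻¹ ≡ 5 (mod 73) since 44·5 = 220 ≡ 1, so λ ≡ 43.
  x = λ² - 2 - 46 = 1849 - 48 ≡ 49; y = λ·(2 - 49) - 15 ≡ 8. → (49, 8)
9Q: (49, 8) + (46, 9). λ = (9 - 8)/(46 - 49) ≡ 1/70 mod 73. 70⁻¹ ≡ 24 (mod 73) since 70·24 = 1680 ≡ 1, so λ ≡ 24.
  x = λ² - 49 - 46 = 576 - 95 ≡ 43; y = λ·(49 - 43) - 8 ≡ 63. → (43, 63)

(43, 63)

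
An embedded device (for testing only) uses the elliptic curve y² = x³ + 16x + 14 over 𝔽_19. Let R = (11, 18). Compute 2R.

tangent at (11, 18): λ = (3·11² + 16)/(2·18) ≡ 18/17. 17⁻¹ ≡ 9 (mod 19) since 17·9 = 153 ≡ 1, so λ ≡ 18·9 ≡ 10.
  x = λ² - 11 - 11 = 100 - 22 ≡ 2; y = λ·(11 - 2) - 18 ≡ 15. → (2, 15)

(2, 15)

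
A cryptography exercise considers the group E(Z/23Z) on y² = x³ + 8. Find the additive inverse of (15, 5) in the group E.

-(15, 5) = (15, -5 mod 23) = (15, 18).

(15, 18)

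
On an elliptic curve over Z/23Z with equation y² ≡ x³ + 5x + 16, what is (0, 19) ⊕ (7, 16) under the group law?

(19, 22)

(0, 19) + (7, 16). λ = (16 - 19)/(7 - 0) ≡ 20/7 mod 23. 7⁻¹ ≡ 10 (mod 23) since 7·10 = 70 ≡ 1, so λ ≡ 16.
  x = λ² - 0 - 7 = 256 - 7 ≡ 19; y = λ·(0 - 19) - 19 ≡ 22. → (19, 22)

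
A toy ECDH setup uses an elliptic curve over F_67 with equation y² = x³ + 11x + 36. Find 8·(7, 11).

(4, 55)

Write G = (7, 11).
Double-and-add on 8 = (1000)₂. Start with G = (7, 11) for the leading 1-bit.
double: tangent at (7, 11): λ = (3·7² + 11)/(2·11) ≡ 24/22. 22⁻¹ ≡ 64 (mod 67), so λ ≡ 24·64 ≡ 62.
  x = λ² - 7 - 7 = 3844 - 14 ≡ 11; y = λ·(7 - 11) - 11 ≡ 9. → (11, 9)
double: tangent at (11, 9): λ = (3·11² + 11)/(2·9) ≡ 39/18. 18⁻¹ ≡ 41 (mod 67), so λ ≡ 39·41 ≡ 58.
  x = λ² - 11 - 11 = 3364 - 22 ≡ 59; y = λ·(11 - 59) - 9 ≡ 21. → (59, 21)
double: tangent at (59, 21): λ = (3·59² + 11)/(2·21) ≡ 2/42. 42⁻¹ ≡ 8 (mod 67), so λ ≡ 2·8 ≡ 16.
  x = λ² - 59 - 59 = 256 - 118 ≡ 4; y = λ·(59 - 4) - 21 ≡ 55. → (4, 55)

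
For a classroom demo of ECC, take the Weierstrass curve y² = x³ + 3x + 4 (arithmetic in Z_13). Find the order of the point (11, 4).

7

2P: tangent at (11, 4): λ = (3·11² + 3)/(2·4) ≡ 2/8. 8⁻¹ ≡ 5 (mod 13), so λ ≡ 2·5 ≡ 10.
  x = λ² - 11 - 11 = 100 - 22 ≡ 0; y = λ·(11 - 0) - 4 ≡ 2. → (0, 2)
3P: (0, 2) + (11, 4). λ = (4 - 2)/(11 - 0) ≡ 2/11 mod 13. 11⁻¹ ≡ 6 (mod 13) since 11·6 = 66 ≡ 1, so λ ≡ 12.
  x = λ² - 0 - 11 = 144 - 11 ≡ 3; y = λ·(0 - 3) - 2 ≡ 1. → (3, 1)
4P: (3, 1) + (11, 4). λ = (4 - 1)/(11 - 3) ≡ 3/8 mod 13. 8⁻¹ ≡ 5 (mod 13) since 8·5 = 40 ≡ 1, so λ ≡ 2.
  x = λ² - 3 - 11 = 4 - 14 ≡ 3; y = λ·(3 - 3) - 1 ≡ 12. → (3, 12)
5P: (3, 12) + (11, 4). λ = (4 - 12)/(11 - 3) ≡ 5/8 mod 13. 8⁻¹ ≡ 5 (mod 13), so λ ≡ 12.
  x = λ² - 3 - 11 = 144 - 14 ≡ 0; y = λ·(3 - 0) - 12 ≡ 11. → (0, 11)
6P: (0, 11) + (11, 4). λ = (4 - 11)/(11 - 0) ≡ 6/11 mod 13. 11⁻¹ ≡ 6 (mod 13), so λ ≡ 10.
  x = λ² - 0 - 11 = 100 - 11 ≡ 11; y = λ·(0 - 11) - 11 ≡ 9. → (11, 9)
7P: (11, 9) + (11, 4): same x and y₁ ≡ -y₂, so the sum is ∞.
7P = ∞, so the order is 7.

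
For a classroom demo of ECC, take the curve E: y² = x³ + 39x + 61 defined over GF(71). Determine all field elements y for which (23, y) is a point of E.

none

x³ + 39x + 61 = 13125 ≡ 61 (mod 71).
61 is a non-residue mod 71; no y exists.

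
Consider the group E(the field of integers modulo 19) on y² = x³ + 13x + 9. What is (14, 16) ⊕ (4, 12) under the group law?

(14, 16) + (4, 12). λ = (12 - 16)/(4 - 14) ≡ 15/9 mod 19. 9⁻¹ ≡ 17 (mod 19), so λ ≡ 8.
  x = λ² - 14 - 4 = 64 - 18 ≡ 8; y = λ·(14 - 8) - 16 ≡ 13. → (8, 13)

(8, 13)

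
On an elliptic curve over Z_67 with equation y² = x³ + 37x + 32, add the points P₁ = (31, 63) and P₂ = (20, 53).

(31, 63) + (20, 53). λ = (53 - 63)/(20 - 31) ≡ 57/56 mod 67. 56⁻¹ ≡ 6 (mod 67), so λ ≡ 7.
  x = λ² - 31 - 20 = 49 - 51 ≡ 65; y = λ·(31 - 65) - 63 ≡ 34. → (65, 34)

(65, 34)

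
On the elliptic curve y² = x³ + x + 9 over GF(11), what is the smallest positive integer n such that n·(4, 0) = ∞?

2P: (4, 0) + (4, 0): same x and y₁ ≡ -y₂, so the sum is ∞.
2P = ∞, so the order is 2.

2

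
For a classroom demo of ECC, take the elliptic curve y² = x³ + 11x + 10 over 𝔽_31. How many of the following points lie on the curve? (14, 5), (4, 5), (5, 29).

(14, 5): 5² ≡ 25, rhs ≡ 25 → on.
(4, 5): 5² ≡ 25, rhs ≡ 25 → on.
(5, 29): 29² ≡ 4, rhs ≡ 4 → on.

3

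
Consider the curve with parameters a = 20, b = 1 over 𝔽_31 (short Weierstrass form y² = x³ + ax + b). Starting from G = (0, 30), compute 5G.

Double-and-add on 5 = (101)₂. Start with G = (0, 30) for the leading 1-bit.
double: tangent at (0, 30): λ = (3·0² + 20)/(2·30) ≡ 20/29. 29⁻¹ ≡ 15 (mod 31), so λ ≡ 20·15 ≡ 21.
  x = λ² - 0 - 0 = 441 - 0 ≡ 7; y = λ·(0 - 7) - 30 ≡ 9. → (7, 9)
double: tangent at (7, 9): λ = (3·7² + 20)/(2·9) ≡ 12/18. 18⁻¹ ≡ 19 (mod 31), so λ ≡ 12·19 ≡ 11.
  x = λ² - 7 - 7 = 121 - 14 ≡ 14; y = λ·(7 - 14) - 9 ≡ 7. → (14, 7)
add G: (14, 7) + (0, 30). λ = (30 - 7)/(0 - 14) ≡ 23/17 mod 31. 17⁻¹ ≡ 11 (mod 31), so λ ≡ 5.
  x = λ² - 14 - 0 = 25 - 14 ≡ 11; y = λ·(14 - 11) - 7 ≡ 8. → (11, 8)

(11, 8)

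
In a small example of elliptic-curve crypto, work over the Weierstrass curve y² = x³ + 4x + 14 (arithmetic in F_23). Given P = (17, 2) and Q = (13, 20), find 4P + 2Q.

(4, 5)

First 4P:
Double-and-add on 4 = (100)₂. Start with P = (17, 2) for the leading 1-bit.
double: tangent at (17, 2): λ = (3·17² + 4)/(2·2) ≡ 20/4. 4⁻¹ ≡ 6 (mod 23), so λ ≡ 20·6 ≡ 5.
  x = λ² - 17 - 17 = 25 - 34 ≡ 14; y = λ·(17 - 14) - 2 ≡ 13. → (14, 13)
double: tangent at (14, 13): λ = (3·14² + 4)/(2·13) ≡ 17/3. 3⁻¹ ≡ 8 (mod 23), so λ ≡ 17·8 ≡ 21.
  x = λ² - 14 - 14 = 441 - 28 ≡ 22; y = λ·(14 - 22) - 13 ≡ 3. → (22, 3)
4P = (22, 3).
Next 2Q:
Repeated addition: build up to 2Q.
2Q: tangent at (13, 20): λ = (3·13² + 4)/(2·20) ≡ 5/17. 17⁻¹ ≡ 19 (mod 23) since 17·19 = 323 ≡ 1, so λ ≡ 5·19 ≡ 3.
  x = λ² - 13 - 13 = 9 - 26 ≡ 6; y = λ·(13 - 6) - 20 ≡ 1. → (6, 1)
2Q = (6, 1).
Finally 4P + 2Q:
(22, 3) + (6, 1). λ = (1 - 3)/(6 - 22) ≡ 21/7 mod 23. 7⁻¹ ≡ 10 (mod 23), so λ ≡ 3.
  x = λ² - 22 - 6 = 9 - 28 ≡ 4; y = λ·(22 - 4) - 3 ≡ 5. → (4, 5)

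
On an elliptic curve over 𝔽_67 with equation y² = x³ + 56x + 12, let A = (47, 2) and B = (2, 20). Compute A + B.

(47, 2) + (2, 20). λ = (20 - 2)/(2 - 47) ≡ 18/22 mod 67. 22⁻¹ ≡ 64 (mod 67), so λ ≡ 13.
  x = λ² - 47 - 2 = 169 - 49 ≡ 53; y = λ·(47 - 53) - 2 ≡ 54. → (53, 54)

(53, 54)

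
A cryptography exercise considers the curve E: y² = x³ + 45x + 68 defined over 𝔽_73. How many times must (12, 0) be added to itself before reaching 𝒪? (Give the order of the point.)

2

2P: (12, 0) + (12, 0): same x and y₁ ≡ -y₂, so the sum is 𝒪.
2P = 𝒪, so the order is 2.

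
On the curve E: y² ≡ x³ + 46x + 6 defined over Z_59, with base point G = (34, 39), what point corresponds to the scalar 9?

(9, 21)

Repeated addition: build up to 9G.
2G: tangent at (34, 39): λ = (3·34² + 46)/(2·39) ≡ 33/19. 19⁻¹ ≡ 28 (mod 59), so λ ≡ 33·28 ≡ 39.
  x = λ² - 34 - 34 = 1521 - 68 ≡ 37; y = λ·(34 - 37) - 39 ≡ 21. → (37, 21)
3G: (37, 21) + (34, 39). λ = (39 - 21)/(34 - 37) ≡ 18/56 mod 59. 56⁻¹ ≡ 39 (mod 59), so λ ≡ 53.
  x = λ² - 37 - 34 = 2809 - 71 ≡ 24; y = λ·(37 - 24) - 21 ≡ 19. → (24, 19)
4G: (24, 19) + (34, 39). λ = (39 - 19)/(34 - 24) ≡ 20/10 mod 59. 10⁻¹ ≡ 6 (mod 59), so λ ≡ 2.
  x = λ² - 24 - 34 = 4 - 58 ≡ 5; y = λ·(24 - 5) - 19 ≡ 19. → (5, 19)
5G: (5, 19) + (34, 39). λ = (39 - 19)/(34 - 5) ≡ 20/29 mod 59. 29⁻¹ ≡ 57 (mod 59) since 29·57 = 1653 ≡ 1, so λ ≡ 19.
  x = λ² - 5 - 34 = 361 - 39 ≡ 27; y = λ·(5 - 27) - 19 ≡ 35. → (27, 35)
6G: (27, 35) + (34, 39). λ = (39 - 35)/(34 - 27) ≡ 4/7 mod 59. 7⁻¹ ≡ 17 (mod 59), so λ ≡ 9.
  x = λ² - 27 - 34 = 81 - 61 ≡ 20; y = λ·(27 - 20) - 35 ≡ 28. → (20, 28)
7G: (20, 28) + (34, 39). λ = (39 - 28)/(34 - 20) ≡ 11/14 mod 59. 14⁻¹ ≡ 38 (mod 59), so λ ≡ 5.
  x = λ² - 20 - 34 = 25 - 54 ≡ 30; y = λ·(20 - 30) - 28 ≡ 40. → (30, 40)
8G: (30, 40) + (34, 39). λ = (39 - 40)/(34 - 30) ≡ 58/4 mod 59. 4⁻¹ ≡ 15 (mod 59), so λ ≡ 44.
  x = λ² - 30 - 34 = 1936 - 64 ≡ 43; y = λ·(30 - 43) - 40 ≡ 37. → (43, 37)
9G: (43, 37) + (34, 39). λ = (39 - 37)/(34 - 43) ≡ 2/50 mod 59. 50⁻¹ ≡ 13 (mod 59), so λ ≡ 26.
  x = λ² - 43 - 34 = 676 - 77 ≡ 9; y = λ·(43 - 9) - 37 ≡ 21. → (9, 21)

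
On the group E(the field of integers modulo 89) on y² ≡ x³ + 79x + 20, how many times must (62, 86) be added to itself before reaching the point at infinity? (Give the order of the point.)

4

2P: tangent at (62, 86): λ = (3·62² + 79)/(2·86) ≡ 41/83. 83⁻¹ ≡ 74 (mod 89), so λ ≡ 41·74 ≡ 8.
  x = λ² - 62 - 62 = 64 - 124 ≡ 29; y = λ·(62 - 29) - 86 ≡ 0. → (29, 0)
3P: (29, 0) + (62, 86). λ = (86 - 0)/(62 - 29) ≡ 86/33 mod 89. 33⁻¹ ≡ 27 (mod 89), so λ ≡ 8.
  x = λ² - 29 - 62 = 64 - 91 ≡ 62; y = λ·(29 - 62) - 0 ≡ 3. → (62, 3)
4P: (62, 3) + (62, 86): same x and y₁ ≡ -y₂, so the sum is the point at infinity.
4P = the point at infinity, so the order is 4.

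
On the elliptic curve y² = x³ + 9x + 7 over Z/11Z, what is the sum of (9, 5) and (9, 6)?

O

The two points share x = 9 and their y-coordinates satisfy 5 + 6 ≡ 0 (mod 11), so they are inverses. Their sum is the point at infinity.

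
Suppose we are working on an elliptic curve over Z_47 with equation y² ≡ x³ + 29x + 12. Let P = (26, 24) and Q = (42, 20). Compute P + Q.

(29, 12)

(26, 24) + (42, 20). λ = (20 - 24)/(42 - 26) ≡ 43/16 mod 47. 16⁻¹ ≡ 3 (mod 47), so λ ≡ 35.
  x = λ² - 26 - 42 = 1225 - 68 ≡ 29; y = λ·(26 - 29) - 24 ≡ 12. → (29, 12)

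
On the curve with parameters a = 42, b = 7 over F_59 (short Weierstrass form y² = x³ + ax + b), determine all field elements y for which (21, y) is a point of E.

none

x³ + 42x + 7 = 10150 ≡ 2 (mod 59).
2 is a non-residue mod 59; no y exists.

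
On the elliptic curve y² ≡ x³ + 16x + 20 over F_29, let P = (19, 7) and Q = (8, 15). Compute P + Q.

(19, 7) + (8, 15). λ = (15 - 7)/(8 - 19) ≡ 8/18 mod 29. 18⁻¹ ≡ 21 (mod 29) since 18·21 = 378 ≡ 1, so λ ≡ 23.
  x = λ² - 19 - 8 = 529 - 27 ≡ 9; y = λ·(19 - 9) - 7 ≡ 20. → (9, 20)

(9, 20)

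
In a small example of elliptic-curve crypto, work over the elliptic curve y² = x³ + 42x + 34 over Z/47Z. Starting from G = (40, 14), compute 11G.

Repeated addition: build up to 11G.
2G: tangent at (40, 14): λ = (3·40² + 42)/(2·14) ≡ 1/28. 28⁻¹ ≡ 42 (mod 47), so λ ≡ 1·42 ≡ 42.
  x = λ² - 40 - 40 = 1764 - 80 ≡ 39; y = λ·(40 - 39) - 14 ≡ 28. → (39, 28)
3G: (39, 28) + (40, 14). λ = (14 - 28)/(40 - 39) ≡ 33/1 mod 47. 1⁻¹ ≡ 1 (mod 47) since 1·1 = 1 ≡ 1, so λ ≡ 33.
  x = λ² - 39 - 40 = 1089 - 79 ≡ 23; y = λ·(39 - 23) - 28 ≡ 30. → (23, 30)
4G: (23, 30) + (40, 14). λ = (14 - 30)/(40 - 23) ≡ 31/17 mod 47. 17⁻¹ ≡ 36 (mod 47) since 17·36 = 612 ≡ 1, so λ ≡ 35.
  x = λ² - 23 - 40 = 1225 - 63 ≡ 34; y = λ·(23 - 34) - 30 ≡ 8. → (34, 8)
5G: (34, 8) + (40, 14). λ = (14 - 8)/(40 - 34) ≡ 6/6 mod 47. 6⁻¹ ≡ 8 (mod 47) since 6·8 = 48 ≡ 1, so λ ≡ 1.
  x = λ² - 34 - 40 = 1 - 74 ≡ 21; y = λ·(34 - 21) - 8 ≡ 5. → (21, 5)
6G: (21, 5) + (40, 14). λ = (14 - 5)/(40 - 21) ≡ 9/19 mod 47. 19⁻¹ ≡ 5 (mod 47), so λ ≡ 45.
  x = λ² - 21 - 40 = 2025 - 61 ≡ 37; y = λ·(21 - 37) - 5 ≡ 27. → (37, 27)
7G: (37, 27) + (40, 14). λ = (14 - 27)/(40 - 37) ≡ 34/3 mod 47. 3⁻¹ ≡ 16 (mod 47) since 3·16 = 48 ≡ 1, so λ ≡ 27.
  x = λ² - 37 - 40 = 729 - 77 ≡ 41; y = λ·(37 - 41) - 27 ≡ 6. → (41, 6)
8G: (41, 6) + (40, 14). λ = (14 - 6)/(40 - 41) ≡ 8/46 mod 47. 46⁻¹ ≡ 46 (mod 47), so λ ≡ 39.
  x = λ² - 41 - 40 = 1521 - 81 ≡ 30; y = λ·(41 - 30) - 6 ≡ 0. → (30, 0)
9G: (30, 0) + (40, 14). λ = (14 - 0)/(40 - 30) ≡ 14/10 mod 47. 10⁻¹ ≡ 33 (mod 47) since 10·33 = 330 ≡ 1, so λ ≡ 39.
  x = λ² - 30 - 40 = 1521 - 70 ≡ 41; y = λ·(30 - 41) - 0 ≡ 41. → (41, 41)
10G: (41, 41) + (40, 14). λ = (14 - 41)/(40 - 41) ≡ 20/46 mod 47. 46⁻¹ ≡ 46 (mod 47) since 46·46 = 2116 ≡ 1, so λ ≡ 27.
  x = λ² - 41 - 40 = 729 - 81 ≡ 37; y = λ·(41 - 37) - 41 ≡ 20. → (37, 20)
11G: (37, 20) + (40, 14). λ = (14 - 20)/(40 - 37) ≡ 41/3 mod 47. 3⁻¹ ≡ 16 (mod 47), so λ ≡ 45.
  x = λ² - 37 - 40 = 2025 - 77 ≡ 21; y = λ·(37 - 21) - 20 ≡ 42. → (21, 42)

(21, 42)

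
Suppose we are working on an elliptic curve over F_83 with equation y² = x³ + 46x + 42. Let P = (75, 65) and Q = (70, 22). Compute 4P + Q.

First 4P:
Double-and-add on 4 = (100)₂. Start with P = (75, 65) for the leading 1-bit.
double: tangent at (75, 65): λ = (3·75² + 46)/(2·65) ≡ 72/47. 47⁻¹ ≡ 53 (mod 83), so λ ≡ 72·53 ≡ 81.
  x = λ² - 75 - 75 = 6561 - 150 ≡ 20; y = λ·(75 - 20) - 65 ≡ 74. → (20, 74)
double: tangent at (20, 74): λ = (3·20² + 46)/(2·74) ≡ 1/65. 65⁻¹ ≡ 23 (mod 83), so λ ≡ 1·23 ≡ 23.
  x = λ² - 20 - 20 = 529 - 40 ≡ 74; y = λ·(20 - 74) - 74 ≡ 12. → (74, 12)
4P = (74, 12).
Finally 4P + Q:
(74, 12) + (70, 22). λ = (22 - 12)/(70 - 74) ≡ 10/79 mod 83. 79⁻¹ ≡ 62 (mod 83) since 79·62 = 4898 ≡ 1, so λ ≡ 39.
  x = λ² - 74 - 70 = 1521 - 144 ≡ 49; y = λ·(74 - 49) - 12 ≡ 50. → (49, 50)

(49, 50)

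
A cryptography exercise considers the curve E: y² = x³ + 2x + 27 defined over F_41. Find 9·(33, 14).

Write Q = (33, 14).
Double-and-add on 9 = (1001)₂. Start with Q = (33, 14) for the leading 1-bit.
double: tangent at (33, 14): λ = (3·33² + 2)/(2·14) ≡ 30/28. 28⁻¹ ≡ 22 (mod 41), so λ ≡ 30·22 ≡ 4.
  x = λ² - 33 - 33 = 16 - 66 ≡ 32; y = λ·(33 - 32) - 14 ≡ 31. → (32, 31)
double: tangent at (32, 31): λ = (3·32² + 2)/(2·31) ≡ 40/21. 21⁻¹ ≡ 2 (mod 41) since 21·2 = 42 ≡ 1, so λ ≡ 40·2 ≡ 39.
  x = λ² - 32 - 32 = 1521 - 64 ≡ 22; y = λ·(32 - 22) - 31 ≡ 31. → (22, 31)
double: tangent at (22, 31): λ = (3·22² + 2)/(2·31) ≡ 19/21. 21⁻¹ ≡ 2 (mod 41), so λ ≡ 19·2 ≡ 38.
  x = λ² - 22 - 22 = 1444 - 44 ≡ 6; y = λ·(22 - 6) - 31 ≡ 3. → (6, 3)
add Q: (6, 3) + (33, 14). λ = (14 - 3)/(33 - 6) ≡ 11/27 mod 41. 27⁻¹ ≡ 38 (mod 41), so λ ≡ 8.
  x = λ² - 6 - 33 = 64 - 39 ≡ 25; y = λ·(6 - 25) - 3 ≡ 9. → (25, 9)

(25, 9)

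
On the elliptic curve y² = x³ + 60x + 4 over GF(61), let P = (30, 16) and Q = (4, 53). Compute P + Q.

(30, 16) + (4, 53). λ = (53 - 16)/(4 - 30) ≡ 37/35 mod 61. 35⁻¹ ≡ 7 (mod 61), so λ ≡ 15.
  x = λ² - 30 - 4 = 225 - 34 ≡ 8; y = λ·(30 - 8) - 16 ≡ 9. → (8, 9)

(8, 9)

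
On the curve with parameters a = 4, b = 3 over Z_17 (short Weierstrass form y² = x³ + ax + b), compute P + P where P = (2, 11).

(11, 1)

tangent at (2, 11): λ = (3·2² + 4)/(2·11) ≡ 16/5. 5⁻¹ ≡ 7 (mod 17), so λ ≡ 16·7 ≡ 10.
  x = λ² - 2 - 2 = 100 - 4 ≡ 11; y = λ·(2 - 11) - 11 ≡ 1. → (11, 1)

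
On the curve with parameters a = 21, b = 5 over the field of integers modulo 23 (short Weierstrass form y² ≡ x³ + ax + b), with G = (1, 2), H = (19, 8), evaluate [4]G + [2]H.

(9, 7)

First 4G:
Repeated addition: build up to 4G.
2G: tangent at (1, 2): λ = (3·1² + 21)/(2·2) ≡ 1/4. 4⁻¹ ≡ 6 (mod 23), so λ ≡ 1·6 ≡ 6.
  x = λ² - 1 - 1 = 36 - 2 ≡ 11; y = λ·(1 - 11) - 2 ≡ 7. → (11, 7)
3G: (11, 7) + (1, 2). λ = (2 - 7)/(1 - 11) ≡ 18/13 mod 23. 13⁻¹ ≡ 16 (mod 23), so λ ≡ 12.
  x = λ² - 11 - 1 = 144 - 12 ≡ 17; y = λ·(11 - 17) - 7 ≡ 13. → (17, 13)
4G: (17, 13) + (1, 2). λ = (2 - 13)/(1 - 17) ≡ 12/7 mod 23. 7⁻¹ ≡ 10 (mod 23), so λ ≡ 5.
  x = λ² - 17 - 1 = 25 - 18 ≡ 7; y = λ·(17 - 7) - 13 ≡ 14. → (7, 14)
4G = (7, 14).
Next 2H:
Repeated addition: build up to 2H.
2H: tangent at (19, 8): λ = (3·19² + 21)/(2·8) ≡ 0/16. 16⁻¹ ≡ 13 (mod 23), so λ ≡ 0·13 ≡ 0.
  x = λ² - 19 - 19 = 0 - 38 ≡ 8; y = λ·(19 - 8) - 8 ≡ 15. → (8, 15)
2H = (8, 15).
Finally 4G + 2H:
(7, 14) + (8, 15). λ = (15 - 14)/(8 - 7) ≡ 1/1 mod 23. 1⁻¹ ≡ 1 (mod 23), so λ ≡ 1.
  x = λ² - 7 - 8 = 1 - 15 ≡ 9; y = λ·(7 - 9) - 14 ≡ 7. → (9, 7)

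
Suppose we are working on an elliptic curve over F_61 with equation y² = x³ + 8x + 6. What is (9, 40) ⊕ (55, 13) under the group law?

(10, 7)

(9, 40) + (55, 13). λ = (13 - 40)/(55 - 9) ≡ 34/46 mod 61. 46⁻¹ ≡ 4 (mod 61) since 46·4 = 184 ≡ 1, so λ ≡ 14.
  x = λ² - 9 - 55 = 196 - 64 ≡ 10; y = λ·(9 - 10) - 40 ≡ 7. → (10, 7)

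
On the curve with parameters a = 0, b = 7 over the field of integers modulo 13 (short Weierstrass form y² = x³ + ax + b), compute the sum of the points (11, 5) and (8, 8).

(8, 5)

(11, 5) + (8, 8). λ = (8 - 5)/(8 - 11) ≡ 3/10 mod 13. 10⁻¹ ≡ 4 (mod 13), so λ ≡ 12.
  x = λ² - 11 - 8 = 144 - 19 ≡ 8; y = λ·(11 - 8) - 5 ≡ 5. → (8, 5)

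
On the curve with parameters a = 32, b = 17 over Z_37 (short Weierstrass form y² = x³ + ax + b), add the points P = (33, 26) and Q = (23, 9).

(22, 26)

(33, 26) + (23, 9). λ = (9 - 26)/(23 - 33) ≡ 20/27 mod 37. 27⁻¹ ≡ 11 (mod 37), so λ ≡ 35.
  x = λ² - 33 - 23 = 1225 - 56 ≡ 22; y = λ·(33 - 22) - 26 ≡ 26. → (22, 26)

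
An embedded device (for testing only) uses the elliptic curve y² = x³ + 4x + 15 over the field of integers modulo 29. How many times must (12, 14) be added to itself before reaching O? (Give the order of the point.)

9

2P: tangent at (12, 14): λ = (3·12² + 4)/(2·14) ≡ 1/28. 28⁻¹ ≡ 28 (mod 29), so λ ≡ 1·28 ≡ 28.
  x = λ² - 12 - 12 = 784 - 24 ≡ 6; y = λ·(12 - 6) - 14 ≡ 9. → (6, 9)
3P: (6, 9) + (12, 14). λ = (14 - 9)/(12 - 6) ≡ 5/6 mod 29. 6⁻¹ ≡ 5 (mod 29), so λ ≡ 25.
  x = λ² - 6 - 12 = 625 - 18 ≡ 27; y = λ·(6 - 27) - 9 ≡ 17. → (27, 17)
4P: (27, 17) + (12, 14). λ = (14 - 17)/(12 - 27) ≡ 26/14 mod 29. 14⁻¹ ≡ 27 (mod 29), so λ ≡ 6.
  x = λ² - 27 - 12 = 36 - 39 ≡ 26; y = λ·(27 - 26) - 17 ≡ 18. → (26, 18)
5P: (26, 18) + (12, 14). λ = (14 - 18)/(12 - 26) ≡ 25/15 mod 29. 15⁻¹ ≡ 2 (mod 29), so λ ≡ 21.
  x = λ² - 26 - 12 = 441 - 38 ≡ 26; y = λ·(26 - 26) - 18 ≡ 11. → (26, 11)
6P: (26, 11) + (12, 14). λ = (14 - 11)/(12 - 26) ≡ 3/15 mod 29. 15⁻¹ ≡ 2 (mod 29), so λ ≡ 6.
  x = λ² - 26 - 12 = 36 - 38 ≡ 27; y = λ·(26 - 27) - 11 ≡ 12. → (27, 12)
7P: (27, 12) + (12, 14). λ = (14 - 12)/(12 - 27) ≡ 2/14 mod 29. 14⁻¹ ≡ 27 (mod 29) since 14·27 = 378 ≡ 1, so λ ≡ 25.
  x = λ² - 27 - 12 = 625 - 39 ≡ 6; y = λ·(27 - 6) - 12 ≡ 20. → (6, 20)
8P: (6, 20) + (12, 14). λ = (14 - 20)/(12 - 6) ≡ 23/6 mod 29. 6⁻¹ ≡ 5 (mod 29) since 6·5 = 30 ≡ 1, so λ ≡ 28.
  x = λ² - 6 - 12 = 784 - 18 ≡ 12; y = λ·(6 - 12) - 20 ≡ 15. → (12, 15)
9P: (12, 15) + (12, 14): same x and y₁ ≡ -y₂, so the sum is O.
9P = O, so the order is 9.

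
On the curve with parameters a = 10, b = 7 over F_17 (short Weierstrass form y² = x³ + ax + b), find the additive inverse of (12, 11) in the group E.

-(12, 11) = (12, -11 mod 17) = (12, 6).

(12, 6)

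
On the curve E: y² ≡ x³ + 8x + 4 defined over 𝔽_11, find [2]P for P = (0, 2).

tangent at (0, 2): λ = (3·0² + 8)/(2·2) ≡ 8/4. 4⁻¹ ≡ 3 (mod 11), so λ ≡ 8·3 ≡ 2.
  x = λ² - 0 - 0 = 4 - 0 ≡ 4; y = λ·(0 - 4) - 2 ≡ 1. → (4, 1)

(4, 1)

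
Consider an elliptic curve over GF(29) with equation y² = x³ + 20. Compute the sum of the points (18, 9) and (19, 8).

(18, 9) + (19, 8). λ = (8 - 9)/(19 - 18) ≡ 28/1 mod 29. 1⁻¹ ≡ 1 (mod 29), so λ ≡ 28.
  x = λ² - 18 - 19 = 784 - 37 ≡ 22; y = λ·(18 - 22) - 9 ≡ 24. → (22, 24)

(22, 24)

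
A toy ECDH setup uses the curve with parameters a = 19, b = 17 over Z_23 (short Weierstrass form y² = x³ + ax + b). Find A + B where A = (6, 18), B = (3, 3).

(6, 18) + (3, 3). λ = (3 - 18)/(3 - 6) ≡ 8/20 mod 23. 20⁻¹ ≡ 15 (mod 23) since 20·15 = 300 ≡ 1, so λ ≡ 5.
  x = λ² - 6 - 3 = 25 - 9 ≡ 16; y = λ·(6 - 16) - 18 ≡ 1. → (16, 1)

(16, 1)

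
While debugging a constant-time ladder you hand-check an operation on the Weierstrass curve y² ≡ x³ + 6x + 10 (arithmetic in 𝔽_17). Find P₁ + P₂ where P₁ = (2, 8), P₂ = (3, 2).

(14, 13)

(2, 8) + (3, 2). λ = (2 - 8)/(3 - 2) ≡ 11/1 mod 17. 1⁻¹ ≡ 1 (mod 17) since 1·1 = 1 ≡ 1, so λ ≡ 11.
  x = λ² - 2 - 3 = 121 - 5 ≡ 14; y = λ·(2 - 14) - 8 ≡ 13. → (14, 13)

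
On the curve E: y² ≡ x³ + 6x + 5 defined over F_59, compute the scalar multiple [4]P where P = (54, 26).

(18, 35)

Repeated addition: build up to 4P.
2P: tangent at (54, 26): λ = (3·54² + 6)/(2·26) ≡ 22/52. 52⁻¹ ≡ 42 (mod 59), so λ ≡ 22·42 ≡ 39.
  x = λ² - 54 - 54 = 1521 - 108 ≡ 56; y = λ·(54 - 56) - 26 ≡ 14. → (56, 14)
3P: (56, 14) + (54, 26). λ = (26 - 14)/(54 - 56) ≡ 12/57 mod 59. 57⁻¹ ≡ 29 (mod 59) since 57·29 = 1653 ≡ 1, so λ ≡ 53.
  x = λ² - 56 - 54 = 2809 - 110 ≡ 44; y = λ·(56 - 44) - 14 ≡ 32. → (44, 32)
4P: (44, 32) + (54, 26). λ = (26 - 32)/(54 - 44) ≡ 53/10 mod 59. 10⁻¹ ≡ 6 (mod 59), so λ ≡ 23.
  x = λ² - 44 - 54 = 529 - 98 ≡ 18; y = λ·(44 - 18) - 32 ≡ 35. → (18, 35)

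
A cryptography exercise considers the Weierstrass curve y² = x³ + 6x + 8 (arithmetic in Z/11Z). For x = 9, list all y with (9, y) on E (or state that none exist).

none

x³ + 6x + 8 = 791 ≡ 10 (mod 11).
10 is a non-residue mod 11; no y exists.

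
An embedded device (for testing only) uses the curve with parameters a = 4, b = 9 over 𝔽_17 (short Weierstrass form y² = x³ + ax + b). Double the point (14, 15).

(14, 2)

tangent at (14, 15): λ = (3·14² + 4)/(2·15) ≡ 14/13. 13⁻¹ ≡ 4 (mod 17), so λ ≡ 14·4 ≡ 5.
  x = λ² - 14 - 14 = 25 - 28 ≡ 14; y = λ·(14 - 14) - 15 ≡ 2. → (14, 2)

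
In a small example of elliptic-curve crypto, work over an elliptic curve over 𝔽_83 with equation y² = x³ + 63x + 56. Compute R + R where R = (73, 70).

(24, 28)

tangent at (73, 70): λ = (3·73² + 63)/(2·70) ≡ 31/57. 57⁻¹ ≡ 67 (mod 83), so λ ≡ 31·67 ≡ 2.
  x = λ² - 73 - 73 = 4 - 146 ≡ 24; y = λ·(73 - 24) - 70 ≡ 28. → (24, 28)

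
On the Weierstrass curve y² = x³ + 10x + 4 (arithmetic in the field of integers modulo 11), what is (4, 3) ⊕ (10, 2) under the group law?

(1, 2)

(4, 3) + (10, 2). λ = (2 - 3)/(10 - 4) ≡ 10/6 mod 11. 6⁻¹ ≡ 2 (mod 11) since 6·2 = 12 ≡ 1, so λ ≡ 9.
  x = λ² - 4 - 10 = 81 - 14 ≡ 1; y = λ·(4 - 1) - 3 ≡ 2. → (1, 2)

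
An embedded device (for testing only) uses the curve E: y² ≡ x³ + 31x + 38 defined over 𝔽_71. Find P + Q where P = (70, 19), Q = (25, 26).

(56, 23)

(70, 19) + (25, 26). λ = (26 - 19)/(25 - 70) ≡ 7/26 mod 71. 26⁻¹ ≡ 41 (mod 71), so λ ≡ 3.
  x = λ² - 70 - 25 = 9 - 95 ≡ 56; y = λ·(70 - 56) - 19 ≡ 23. → (56, 23)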